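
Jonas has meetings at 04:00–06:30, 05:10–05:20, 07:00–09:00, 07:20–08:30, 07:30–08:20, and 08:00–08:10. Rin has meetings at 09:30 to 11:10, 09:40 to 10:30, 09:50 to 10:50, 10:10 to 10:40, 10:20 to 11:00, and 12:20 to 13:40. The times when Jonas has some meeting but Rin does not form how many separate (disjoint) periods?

2

Merge the first list: 04:00–06:30, 07:00–09:00.
Merge the second list: 09:30–11:10, 12:20–13:40.
A \ B = 04:00–06:30, 07:00–09:00.
That is 2 disjoint pieces.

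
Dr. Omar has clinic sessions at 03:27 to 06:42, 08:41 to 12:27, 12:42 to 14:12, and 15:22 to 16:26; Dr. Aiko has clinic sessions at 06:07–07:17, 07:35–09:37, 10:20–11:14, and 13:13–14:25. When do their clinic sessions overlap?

03:27-06:42 overlaps B on 06:07-06:42.
08:41-12:27 overlaps B on 08:41-09:37, 10:20-11:14.
12:42-14:12 overlaps B on 13:13-14:12.
15:22-16:26 falls entirely outside B.

06:07-06:42, 08:41-09:37, 10:20-11:14, 13:13-14:12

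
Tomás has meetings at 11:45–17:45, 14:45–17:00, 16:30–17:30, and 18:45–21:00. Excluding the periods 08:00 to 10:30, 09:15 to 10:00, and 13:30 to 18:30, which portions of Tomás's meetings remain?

11:45–13:30, 18:45–21:00

A, merged: 11:45–17:45, 18:45–21:00.
B, merged: 08:00–10:30, 13:30–18:30.
11:45–17:45 with B removed leaves 11:45–13:30.
18:45–21:00 is untouched.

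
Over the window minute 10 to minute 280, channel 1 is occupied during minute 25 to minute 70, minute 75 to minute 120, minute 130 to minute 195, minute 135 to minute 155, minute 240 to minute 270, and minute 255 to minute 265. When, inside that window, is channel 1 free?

minute 10 to minute 25, minute 70 to minute 75, minute 120 to minute 130, minute 195 to minute 240, minute 270 to minute 280

After merging, the occupied span is minute 25 to minute 70, minute 75 to minute 120, minute 130 to minute 195, minute 240 to minute 270.
Complement within minute 10 to minute 280: minute 10 to minute 25, minute 70 to minute 75, minute 120 to minute 130, minute 195 to minute 240, minute 270 to minute 280.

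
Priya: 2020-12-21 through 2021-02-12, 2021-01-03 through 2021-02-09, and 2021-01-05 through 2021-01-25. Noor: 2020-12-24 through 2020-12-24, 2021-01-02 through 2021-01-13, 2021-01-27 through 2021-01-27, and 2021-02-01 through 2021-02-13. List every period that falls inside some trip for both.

2020-12-24 through 2020-12-24, 2021-01-02 through 2021-01-13, 2021-01-27 through 2021-01-27, 2021-02-01 through 2021-02-12

Merge the first list: 2020-12-21 through 2021-02-12.
2020-12-21 through 2021-02-12 ∩ B → 2020-12-24 through 2020-12-24, 2021-01-02 through 2021-01-13, 2021-01-27 through 2021-01-27, 2021-02-01 through 2021-02-12.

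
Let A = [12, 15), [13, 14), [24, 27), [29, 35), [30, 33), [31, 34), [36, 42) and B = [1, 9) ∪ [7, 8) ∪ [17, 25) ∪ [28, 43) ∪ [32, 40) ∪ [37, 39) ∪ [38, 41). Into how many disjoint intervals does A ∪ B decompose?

4

Merge the first list: [12, 15), [24, 27), [29, 35), [36, 42).
Merge the second list: [1, 9), [17, 25), [28, 43).
A ∪ B = [1, 9), [12, 15), [17, 27), [28, 43).
That is 4 disjoint pieces.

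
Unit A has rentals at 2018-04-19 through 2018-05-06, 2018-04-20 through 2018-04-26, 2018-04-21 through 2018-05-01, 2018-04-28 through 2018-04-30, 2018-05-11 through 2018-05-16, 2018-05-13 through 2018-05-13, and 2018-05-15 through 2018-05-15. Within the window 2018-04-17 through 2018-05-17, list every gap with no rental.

After merging, the occupied span is 2018-04-19 through 2018-05-06, 2018-05-11 through 2018-05-16.
Complement within 2018-04-17 through 2018-05-17: 2018-04-17 through 2018-04-18, 2018-05-07 through 2018-05-10, 2018-05-17 through 2018-05-17.

2018-04-17 through 2018-04-18, 2018-05-07 through 2018-05-10, 2018-05-17 through 2018-05-17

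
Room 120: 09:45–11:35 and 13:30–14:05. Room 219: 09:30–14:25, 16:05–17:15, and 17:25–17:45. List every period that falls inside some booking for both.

09:45–11:35 overlaps B on 09:45–11:35.
13:30–14:05 overlaps B on 13:30–14:05.

09:45–11:35, 13:30–14:05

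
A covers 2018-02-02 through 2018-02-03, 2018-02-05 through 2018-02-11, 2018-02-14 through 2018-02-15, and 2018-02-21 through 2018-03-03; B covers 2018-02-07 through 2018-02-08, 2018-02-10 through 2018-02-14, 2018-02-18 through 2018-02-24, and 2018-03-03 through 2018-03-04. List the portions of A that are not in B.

2018-02-02 through 2018-02-03, 2018-02-05 through 2018-02-06, 2018-02-09 through 2018-02-09, 2018-02-15 through 2018-02-15, 2018-02-25 through 2018-03-02

2018-02-02 through 2018-02-03: no B overlap → unchanged.
2018-02-05 through 2018-02-11 minus B → 2018-02-05 through 2018-02-06, 2018-02-09 through 2018-02-09.
2018-02-14 through 2018-02-15 minus B → 2018-02-15 through 2018-02-15.
2018-02-21 through 2018-03-03 minus B → 2018-02-25 through 2018-03-02.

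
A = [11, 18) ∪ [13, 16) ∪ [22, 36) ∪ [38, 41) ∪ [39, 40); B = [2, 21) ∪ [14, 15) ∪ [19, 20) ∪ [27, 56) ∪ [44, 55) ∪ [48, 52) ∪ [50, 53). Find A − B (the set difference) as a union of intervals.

A, merged: [11, 18), [22, 36), [38, 41).
B, merged: [2, 21), [27, 56).
[11, 18) lies entirely inside B → drops out.
[22, 36) with B removed leaves [22, 27).
[38, 41) lies entirely inside B → drops out.

[22, 27)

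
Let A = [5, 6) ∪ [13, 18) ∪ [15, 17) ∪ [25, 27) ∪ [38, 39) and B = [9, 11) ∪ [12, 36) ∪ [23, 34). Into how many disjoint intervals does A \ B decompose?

Merge the first list: [5, 6), [13, 18), [25, 27), [38, 39).
Merge the second list: [9, 11), [12, 36).
A \ B = [5, 6), [38, 39).
That is 2 disjoint pieces.

2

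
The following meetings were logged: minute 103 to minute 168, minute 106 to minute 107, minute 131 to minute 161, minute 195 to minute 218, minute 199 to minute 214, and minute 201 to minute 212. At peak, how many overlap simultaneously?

Walk the sorted start/end points keeping a running depth.
The depth first hits 3 at minute 201.

3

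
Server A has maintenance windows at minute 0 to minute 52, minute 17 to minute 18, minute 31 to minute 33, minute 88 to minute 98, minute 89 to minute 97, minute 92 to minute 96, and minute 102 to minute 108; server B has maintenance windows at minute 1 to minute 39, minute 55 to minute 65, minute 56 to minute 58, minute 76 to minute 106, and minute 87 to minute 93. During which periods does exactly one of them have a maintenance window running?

minute 0 to minute 1, minute 39 to minute 52, minute 55 to minute 65, minute 76 to minute 88, minute 98 to minute 102, minute 106 to minute 108

First set merges to minute 0 to minute 52, minute 88 to minute 98, minute 102 to minute 108.
Second set merges to minute 1 to minute 39, minute 55 to minute 65, minute 76 to minute 106.
A \ B = minute 0 to minute 1, minute 39 to minute 52, minute 106 to minute 108.
B \ A = minute 55 to minute 65, minute 76 to minute 88, minute 98 to minute 102.
Union of the two gives the symmetric difference.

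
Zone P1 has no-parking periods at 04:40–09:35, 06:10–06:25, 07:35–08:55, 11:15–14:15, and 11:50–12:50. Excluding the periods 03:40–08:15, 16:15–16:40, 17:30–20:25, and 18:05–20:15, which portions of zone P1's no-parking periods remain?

08:15–09:35, 11:15–14:15

First set merges to 04:40–09:35, 11:15–14:15.
Second set merges to 03:40–08:15, 16:15–16:40, 17:30–20:25.
04:40–09:35 minus B → 08:15–09:35.
11:15–14:15: no B overlap → unchanged.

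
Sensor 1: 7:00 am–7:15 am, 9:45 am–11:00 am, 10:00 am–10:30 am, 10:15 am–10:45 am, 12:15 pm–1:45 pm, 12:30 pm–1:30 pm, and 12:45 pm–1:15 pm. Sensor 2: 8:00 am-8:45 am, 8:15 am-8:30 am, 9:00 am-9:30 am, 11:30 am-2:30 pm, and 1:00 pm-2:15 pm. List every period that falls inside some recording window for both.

First set merges to 7:00 am–7:15 am, 9:45 am–11:00 am, 12:15 pm–1:45 pm.
Second set merges to 8:00 am–8:45 am, 9:00 am–9:30 am, 11:30 am–2:30 pm.
7:00 am–7:15 am falls entirely outside B.
9:45 am–11:00 am falls entirely outside B.
12:15 pm–1:45 pm overlaps B on 12:15 pm–1:45 pm.

12:15 pm–1:45 pm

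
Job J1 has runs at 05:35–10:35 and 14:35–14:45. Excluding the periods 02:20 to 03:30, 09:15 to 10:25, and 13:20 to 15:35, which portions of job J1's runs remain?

05:35–09:15, 10:25–10:35

05:35–10:35 with B removed leaves 05:35–09:15, 10:25–10:35.
14:35–14:45 lies entirely inside B → drops out.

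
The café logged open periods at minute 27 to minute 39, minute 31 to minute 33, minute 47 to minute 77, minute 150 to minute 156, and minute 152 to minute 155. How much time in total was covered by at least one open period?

48 minutes

Merged: minute 27 to minute 39, minute 47 to minute 77, minute 150 to minute 156.
Lengths: 12 minutes + 30 minutes + 6 minutes = 48 minutes.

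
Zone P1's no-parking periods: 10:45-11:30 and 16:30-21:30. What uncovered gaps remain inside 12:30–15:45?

After merging, the occupied span is 10:45-11:30, 16:30-21:30.
Uncovered inside 12:30-15:45: 12:30-15:45.

12:30-15:45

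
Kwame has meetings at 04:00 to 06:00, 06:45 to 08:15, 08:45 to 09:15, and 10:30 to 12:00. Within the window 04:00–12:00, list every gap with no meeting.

The merged coverage is 04:00–06:00, 06:45–08:15, 08:45–09:15, 10:30–12:00.
Gaps within 04:00–12:00: 06:00–06:45, 08:15–08:45, 09:15–10:30.

06:00–06:45, 08:15–08:45, 09:15–10:30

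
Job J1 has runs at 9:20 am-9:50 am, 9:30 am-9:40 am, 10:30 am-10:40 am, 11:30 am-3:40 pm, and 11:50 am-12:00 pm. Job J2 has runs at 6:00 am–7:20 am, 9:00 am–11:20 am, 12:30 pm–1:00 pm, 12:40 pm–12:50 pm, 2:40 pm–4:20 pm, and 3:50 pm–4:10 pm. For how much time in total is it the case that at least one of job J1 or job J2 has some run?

First set merges to 9:20 am–9:50 am, 10:30 am–10:40 am, 11:30 am–3:40 pm.
Second set merges to 6:00 am–7:20 am, 9:00 am–11:20 am, 12:30 pm–1:00 pm, 2:40 pm–4:20 pm.
A ∪ B = 6:00 am–7:20 am, 9:00 am–11:20 am, 11:30 am–4:20 pm.
Total: 1 h 20 min + 2 h 20 min + 4 h 50 min = 8 h 30 min.

8 h 30 min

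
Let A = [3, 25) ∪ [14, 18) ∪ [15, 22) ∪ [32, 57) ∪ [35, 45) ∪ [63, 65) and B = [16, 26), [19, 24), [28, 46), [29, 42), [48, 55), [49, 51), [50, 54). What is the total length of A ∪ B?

Merge the first list: [3, 25), [32, 57), [63, 65).
Merge the second list: [16, 26), [28, 46), [48, 55).
A ∪ B = [3, 26), [28, 57), [63, 65).
Total: 23 + 29 + 2 = 54.

54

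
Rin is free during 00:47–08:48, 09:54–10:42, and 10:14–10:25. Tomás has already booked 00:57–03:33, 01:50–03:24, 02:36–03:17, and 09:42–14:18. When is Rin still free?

00:47-00:57, 03:33-08:48

First set merges to 00:47-08:48, 09:54-10:42.
Second set merges to 00:57-03:33, 09:42-14:18.
00:47-08:48 minus B → 00:47-00:57, 03:33-08:48.
09:54-10:42: fully covered by B → removed.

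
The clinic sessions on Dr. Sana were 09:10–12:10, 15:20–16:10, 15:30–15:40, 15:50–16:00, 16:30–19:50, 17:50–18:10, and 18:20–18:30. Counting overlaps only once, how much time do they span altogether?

7 h 10 min

Merged: 09:10–12:10, 15:20–16:10, 16:30–19:50.
Lengths: 3 h + 50 min + 3 h 20 min = 7 h 10 min.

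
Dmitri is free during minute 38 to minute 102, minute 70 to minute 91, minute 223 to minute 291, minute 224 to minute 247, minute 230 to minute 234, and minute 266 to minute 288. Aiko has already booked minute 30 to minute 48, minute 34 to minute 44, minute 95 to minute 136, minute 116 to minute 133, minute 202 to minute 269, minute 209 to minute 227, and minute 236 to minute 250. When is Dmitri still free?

minute 48 to minute 95, minute 269 to minute 291

Merge the first list: minute 38 to minute 102, minute 223 to minute 291.
Merge the second list: minute 30 to minute 48, minute 95 to minute 136, minute 202 to minute 269.
minute 38 to minute 102 with B removed leaves minute 48 to minute 95.
minute 223 to minute 291 with B removed leaves minute 269 to minute 291.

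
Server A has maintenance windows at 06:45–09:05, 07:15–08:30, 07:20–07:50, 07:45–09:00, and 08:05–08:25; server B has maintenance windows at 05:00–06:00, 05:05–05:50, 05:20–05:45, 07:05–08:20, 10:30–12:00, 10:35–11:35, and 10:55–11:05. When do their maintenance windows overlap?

07:05–08:20

Merge the first list: 06:45–09:05.
Merge the second list: 05:00–06:00, 07:05–08:20, 10:30–12:00.
06:45–09:05 overlaps B on 07:05–08:20.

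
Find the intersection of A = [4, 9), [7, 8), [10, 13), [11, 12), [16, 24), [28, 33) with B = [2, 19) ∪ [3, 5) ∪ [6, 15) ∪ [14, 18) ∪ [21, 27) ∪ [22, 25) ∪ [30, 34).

[4, 9) ∪ [10, 13) ∪ [16, 19) ∪ [21, 24) ∪ [30, 33)

A, merged: [4, 9), [10, 13), [16, 24), [28, 33).
B, merged: [2, 19), [21, 27), [30, 34).
[4, 9) overlaps B on [4, 9).
[10, 13) overlaps B on [10, 13).
[16, 24) overlaps B on [16, 19), [21, 24).
[28, 33) overlaps B on [30, 33).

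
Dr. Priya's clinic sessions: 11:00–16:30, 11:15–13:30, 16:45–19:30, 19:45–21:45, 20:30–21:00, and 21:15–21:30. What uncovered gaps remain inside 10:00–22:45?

10:00–11:00, 16:30–16:45, 19:30–19:45, 21:45–22:45

Covered (merged): 11:00–16:30, 16:45–19:30, 19:45–21:45.
Gaps within 10:00–22:45: 10:00–11:00, 16:30–16:45, 19:30–19:45, 21:45–22:45.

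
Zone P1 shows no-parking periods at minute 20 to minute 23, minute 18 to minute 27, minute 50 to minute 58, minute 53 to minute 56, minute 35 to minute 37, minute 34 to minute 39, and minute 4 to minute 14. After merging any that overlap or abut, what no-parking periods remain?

Sort by start: minute 4 to minute 14, minute 18 to minute 27, minute 20 to minute 23, minute 34 to minute 39, minute 35 to minute 37, minute 50 to minute 58, minute 53 to minute 56.
minute 18 to minute 27 is disjoint → start new block.
minute 20 to minute 23 overlaps/touches minute 18 to minute 27 → extend to minute 18 to minute 27.
minute 34 to minute 39 is disjoint → start new block.
minute 35 to minute 37 overlaps/touches minute 34 to minute 39 → extend to minute 34 to minute 39.
minute 50 to minute 58 is disjoint → start new block.
minute 53 to minute 56 overlaps/touches minute 50 to minute 58 → extend to minute 50 to minute 58.

minute 4 to minute 14, minute 18 to minute 27, minute 34 to minute 39, minute 50 to minute 58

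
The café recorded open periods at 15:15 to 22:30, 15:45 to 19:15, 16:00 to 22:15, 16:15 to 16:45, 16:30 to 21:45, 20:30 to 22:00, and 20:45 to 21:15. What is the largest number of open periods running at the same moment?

Sweep endpoints in order; track running count of active intervals.
Peak of 5 reached at 16:30.

5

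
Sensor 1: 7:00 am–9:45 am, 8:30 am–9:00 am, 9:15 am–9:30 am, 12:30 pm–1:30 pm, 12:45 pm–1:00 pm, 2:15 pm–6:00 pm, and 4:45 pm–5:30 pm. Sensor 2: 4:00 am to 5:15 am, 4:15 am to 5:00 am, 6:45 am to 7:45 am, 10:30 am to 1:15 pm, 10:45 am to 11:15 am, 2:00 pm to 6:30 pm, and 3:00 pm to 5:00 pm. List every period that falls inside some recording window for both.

Merge the first list: 7:00 am–9:45 am, 12:30 pm–1:30 pm, 2:15 pm–6:00 pm.
Merge the second list: 4:00 am–5:15 am, 6:45 am–7:45 am, 10:30 am–1:15 pm, 2:00 pm–6:30 pm.
7:00 am–9:45 am overlaps B on 7:00 am–7:45 am.
12:30 pm–1:30 pm overlaps B on 12:30 pm–1:15 pm.
2:15 pm–6:00 pm overlaps B on 2:15 pm–6:00 pm.

7:00 am–7:45 am, 12:30 pm–1:15 pm, 2:15 pm–6:00 pm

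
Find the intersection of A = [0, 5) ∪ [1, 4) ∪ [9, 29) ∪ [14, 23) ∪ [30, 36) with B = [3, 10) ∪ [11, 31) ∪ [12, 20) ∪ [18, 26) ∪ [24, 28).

A, merged: [0, 5), [9, 29), [30, 36).
B, merged: [3, 10), [11, 31).
[0, 5) overlaps B on [3, 5).
[9, 29) overlaps B on [9, 10), [11, 29).
[30, 36) overlaps B on [30, 31).

[3, 5) ∪ [9, 10) ∪ [11, 29) ∪ [30, 31)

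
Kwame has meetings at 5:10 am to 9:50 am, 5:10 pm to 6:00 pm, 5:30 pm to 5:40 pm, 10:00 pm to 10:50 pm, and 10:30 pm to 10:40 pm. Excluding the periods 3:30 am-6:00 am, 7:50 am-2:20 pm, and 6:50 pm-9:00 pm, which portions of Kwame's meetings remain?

Merge the first list: 5:10 am–9:50 am, 5:10 pm–6:00 pm, 10:00 pm–10:50 pm.
5:10 am–9:50 am with B removed leaves 6:00 am–7:50 am.
5:10 pm–6:00 pm is untouched.
10:00 pm–10:50 pm is untouched.

6:00 am–7:50 am, 5:10 pm–6:00 pm, 10:00 pm–10:50 pm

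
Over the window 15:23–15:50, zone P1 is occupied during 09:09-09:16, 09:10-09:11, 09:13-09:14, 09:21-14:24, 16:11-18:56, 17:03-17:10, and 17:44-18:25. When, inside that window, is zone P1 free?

The merged coverage is 09:09-09:16, 09:21-14:24, 16:11-18:56.
Uncovered inside 15:23-15:50: 15:23-15:50.

15:23-15:50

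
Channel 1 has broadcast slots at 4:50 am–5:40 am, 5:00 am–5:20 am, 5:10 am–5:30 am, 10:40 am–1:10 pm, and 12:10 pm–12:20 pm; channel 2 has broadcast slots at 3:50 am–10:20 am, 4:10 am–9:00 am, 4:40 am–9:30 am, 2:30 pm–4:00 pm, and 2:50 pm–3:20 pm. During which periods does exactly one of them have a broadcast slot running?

3:50 am–4:50 am, 5:40 am–10:20 am, 10:40 am–1:10 pm, 2:30 pm–4:00 pm

First set merges to 4:50 am–5:40 am, 10:40 am–1:10 pm.
Second set merges to 3:50 am–10:20 am, 2:30 pm–4:00 pm.
A but not B: 10:40 am–1:10 pm.
B but not A: 3:50 am–4:50 am, 5:40 am–10:20 am, 2:30 pm–4:00 pm.
Combining gives A △ B.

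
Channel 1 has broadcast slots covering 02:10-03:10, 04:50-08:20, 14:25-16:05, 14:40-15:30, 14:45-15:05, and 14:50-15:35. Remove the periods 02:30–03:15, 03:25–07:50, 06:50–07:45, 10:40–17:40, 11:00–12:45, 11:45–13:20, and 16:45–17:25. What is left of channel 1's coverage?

02:10–02:30, 07:50–08:20

A, merged: 02:10–03:10, 04:50–08:20, 14:25–16:05.
B, merged: 02:30–03:15, 03:25–07:50, 10:40–17:40.
02:10–03:10 \ B = 02:10–02:30.
04:50–08:20 \ B = 07:50–08:20.
14:25–16:05: entirely removed.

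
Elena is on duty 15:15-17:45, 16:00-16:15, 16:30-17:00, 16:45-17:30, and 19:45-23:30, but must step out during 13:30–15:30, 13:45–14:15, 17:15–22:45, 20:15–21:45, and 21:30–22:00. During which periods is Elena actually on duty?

Merge the first list: 15:15–17:45, 19:45–23:30.
Merge the second list: 13:30–15:30, 17:15–22:45.
15:15–17:45 minus B → 15:30–17:15.
19:45–23:30 minus B → 22:45–23:30.

15:30–17:15, 22:45–23:30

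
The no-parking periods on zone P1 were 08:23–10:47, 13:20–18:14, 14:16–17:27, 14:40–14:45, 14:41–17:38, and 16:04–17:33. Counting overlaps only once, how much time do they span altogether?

Merged: 08:23-10:47, 13:20-18:14.
Lengths: 2 h 24 min + 4 h 54 min = 7 h 18 min.

7 h 18 min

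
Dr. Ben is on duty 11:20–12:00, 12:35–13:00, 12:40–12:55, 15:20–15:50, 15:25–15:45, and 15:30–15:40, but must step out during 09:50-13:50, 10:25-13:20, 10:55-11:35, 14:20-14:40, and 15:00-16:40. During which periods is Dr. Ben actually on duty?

none

First set merges to 11:20–12:00, 12:35–13:00, 15:20–15:50.
Second set merges to 09:50–13:50, 14:20–14:40, 15:00–16:40.
11:20–12:00: entirely removed.
12:35–13:00: entirely removed.
15:20–15:50: entirely removed.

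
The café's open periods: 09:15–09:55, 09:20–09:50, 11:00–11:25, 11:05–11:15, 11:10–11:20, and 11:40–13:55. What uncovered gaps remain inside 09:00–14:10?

09:00-09:15, 09:55-11:00, 11:25-11:40, 13:55-14:10

Covered (merged): 09:15-09:55, 11:00-11:25, 11:40-13:55.
Gaps within 09:00-14:10: 09:00-09:15, 09:55-11:00, 11:25-11:40, 13:55-14:10.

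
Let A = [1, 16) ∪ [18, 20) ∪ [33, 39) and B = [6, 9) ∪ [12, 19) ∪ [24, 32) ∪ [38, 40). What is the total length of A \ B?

14

A \ B = [1, 6), [9, 12), [19, 20), [33, 38).
Total: 5 + 3 + 1 + 5 = 14.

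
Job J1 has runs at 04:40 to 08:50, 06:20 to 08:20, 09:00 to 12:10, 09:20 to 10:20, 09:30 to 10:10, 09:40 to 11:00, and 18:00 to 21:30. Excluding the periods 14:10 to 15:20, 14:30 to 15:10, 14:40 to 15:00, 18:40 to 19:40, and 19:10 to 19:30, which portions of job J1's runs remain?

Merge the first list: 04:40-08:50, 09:00-12:10, 18:00-21:30.
Merge the second list: 14:10-15:20, 18:40-19:40.
04:40-08:50 is untouched.
09:00-12:10 is untouched.
18:00-21:30 with B removed leaves 18:00-18:40, 19:40-21:30.

04:40-08:50, 09:00-12:10, 18:00-18:40, 19:40-21:30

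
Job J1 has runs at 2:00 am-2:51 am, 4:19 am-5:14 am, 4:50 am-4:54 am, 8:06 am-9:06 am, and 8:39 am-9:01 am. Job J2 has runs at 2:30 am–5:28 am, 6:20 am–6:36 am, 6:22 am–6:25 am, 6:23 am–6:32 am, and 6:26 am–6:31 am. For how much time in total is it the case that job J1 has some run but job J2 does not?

A, merged: 2:00 am–2:51 am, 4:19 am–5:14 am, 8:06 am–9:06 am.
B, merged: 2:30 am–5:28 am, 6:20 am–6:36 am.
A \ B = 2:00 am–2:30 am, 8:06 am–9:06 am.
Total: 30 min + 1 h = 1 h 30 min.

1 h 30 min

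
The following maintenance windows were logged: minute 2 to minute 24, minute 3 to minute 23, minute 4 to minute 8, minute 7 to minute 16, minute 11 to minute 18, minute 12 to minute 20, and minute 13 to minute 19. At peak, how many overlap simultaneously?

At minute 13, 6 of the intervals are simultaneously active.
No point has more.

6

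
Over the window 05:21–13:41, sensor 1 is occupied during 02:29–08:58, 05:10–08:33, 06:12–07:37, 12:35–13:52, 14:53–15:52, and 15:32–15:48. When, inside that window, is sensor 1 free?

08:58-12:35

The merged coverage is 02:29-08:58, 12:35-13:52, 14:53-15:52.
Uncovered inside 05:21-13:41: 08:58-12:35.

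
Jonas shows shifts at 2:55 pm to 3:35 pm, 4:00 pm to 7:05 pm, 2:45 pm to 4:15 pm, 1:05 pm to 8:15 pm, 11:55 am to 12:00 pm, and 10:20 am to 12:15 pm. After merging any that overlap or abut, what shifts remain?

Sort by start: 10:20 am-12:15 pm, 11:55 am-12:00 pm, 1:05 pm-8:15 pm, 2:45 pm-4:15 pm, 2:55 pm-3:35 pm, 4:00 pm-7:05 pm.
11:55 am-12:00 pm overlaps/touches 10:20 am-12:15 pm → extend to 10:20 am-12:15 pm.
1:05 pm-8:15 pm is disjoint → start new block.
2:45 pm-4:15 pm overlaps/touches 1:05 pm-8:15 pm → extend to 1:05 pm-8:15 pm.
2:55 pm-3:35 pm overlaps/touches 1:05 pm-8:15 pm → extend to 1:05 pm-8:15 pm.
4:00 pm-7:05 pm overlaps/touches 1:05 pm-8:15 pm → extend to 1:05 pm-8:15 pm.

10:20 am-12:15 pm, 1:05 pm-8:15 pm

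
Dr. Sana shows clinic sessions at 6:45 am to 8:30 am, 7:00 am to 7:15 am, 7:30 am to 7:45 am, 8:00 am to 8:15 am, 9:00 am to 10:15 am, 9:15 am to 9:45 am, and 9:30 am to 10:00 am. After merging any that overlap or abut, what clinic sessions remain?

6:45 am–8:30 am, 9:00 am–10:15 am

7:00 am–7:15 am overlaps/touches 6:45 am–8:30 am → extend to 6:45 am–8:30 am.
7:30 am–7:45 am overlaps/touches 6:45 am–8:30 am → extend to 6:45 am–8:30 am.
8:00 am–8:15 am overlaps/touches 6:45 am–8:30 am → extend to 6:45 am–8:30 am.
9:00 am–10:15 am is disjoint → start new block.
9:15 am–9:45 am overlaps/touches 9:00 am–10:15 am → extend to 9:00 am–10:15 am.
9:30 am–10:00 am overlaps/touches 9:00 am–10:15 am → extend to 9:00 am–10:15 am.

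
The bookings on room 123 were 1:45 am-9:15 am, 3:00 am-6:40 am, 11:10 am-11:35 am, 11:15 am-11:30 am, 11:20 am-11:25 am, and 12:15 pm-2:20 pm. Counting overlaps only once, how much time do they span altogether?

10 h

Merged: 1:45 am–9:15 am, 11:10 am–11:35 am, 12:15 pm–2:20 pm.
Lengths: 7 h 30 min + 25 min + 2 h 5 min = 10 h.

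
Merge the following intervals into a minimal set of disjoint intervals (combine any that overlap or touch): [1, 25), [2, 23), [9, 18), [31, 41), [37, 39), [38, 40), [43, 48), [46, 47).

[2, 23) overlaps/touches [1, 25) → extend to [1, 25).
[9, 18) overlaps/touches [1, 25) → extend to [1, 25).
[31, 41) is disjoint → start new block.
[37, 39) overlaps/touches [31, 41) → extend to [31, 41).
[38, 40) overlaps/touches [31, 41) → extend to [31, 41).
[43, 48) is disjoint → start new block.
[46, 47) overlaps/touches [43, 48) → extend to [43, 48).

[1, 25) ∪ [31, 41) ∪ [43, 48)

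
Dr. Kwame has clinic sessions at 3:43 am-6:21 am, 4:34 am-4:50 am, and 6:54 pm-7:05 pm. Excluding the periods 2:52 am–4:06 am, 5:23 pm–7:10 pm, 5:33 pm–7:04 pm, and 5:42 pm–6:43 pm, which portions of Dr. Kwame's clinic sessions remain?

A, merged: 3:43 am–6:21 am, 6:54 pm–7:05 pm.
B, merged: 2:52 am–4:06 am, 5:23 pm–7:10 pm.
3:43 am–6:21 am minus B → 4:06 am–6:21 am.
6:54 pm–7:05 pm: fully covered by B → removed.

4:06 am–6:21 am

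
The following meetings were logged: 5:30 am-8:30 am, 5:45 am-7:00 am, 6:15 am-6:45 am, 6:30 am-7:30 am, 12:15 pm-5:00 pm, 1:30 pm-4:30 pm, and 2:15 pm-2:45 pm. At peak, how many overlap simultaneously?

Walk the sorted start/end points keeping a running depth.
The depth first hits 4 at 6:30 am.

4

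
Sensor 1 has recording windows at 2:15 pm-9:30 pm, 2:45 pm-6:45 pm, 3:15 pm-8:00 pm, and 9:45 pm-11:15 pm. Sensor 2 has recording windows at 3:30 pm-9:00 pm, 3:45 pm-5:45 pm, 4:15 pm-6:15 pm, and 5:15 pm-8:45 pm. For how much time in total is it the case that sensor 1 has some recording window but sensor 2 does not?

A, merged: 2:15 pm–9:30 pm, 9:45 pm–11:15 pm.
B, merged: 3:30 pm–9:00 pm.
A \ B = 2:15 pm–3:30 pm, 9:00 pm–9:30 pm, 9:45 pm–11:15 pm.
Total: 1 h 15 min + 30 min + 1 h 30 min = 3 h 15 min.

3 h 15 min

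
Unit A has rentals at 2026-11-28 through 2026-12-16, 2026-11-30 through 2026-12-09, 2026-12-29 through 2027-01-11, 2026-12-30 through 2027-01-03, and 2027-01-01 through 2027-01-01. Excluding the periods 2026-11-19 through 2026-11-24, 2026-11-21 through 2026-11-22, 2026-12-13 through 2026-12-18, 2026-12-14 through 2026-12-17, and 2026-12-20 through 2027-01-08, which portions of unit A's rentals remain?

First set merges to 2026-11-28 through 2026-12-16, 2026-12-29 through 2027-01-11.
Second set merges to 2026-11-19 through 2026-11-24, 2026-12-13 through 2026-12-18, 2026-12-20 through 2027-01-08.
2026-11-28 through 2026-12-16 \ B = 2026-11-28 through 2026-12-12.
2026-12-29 through 2027-01-11 \ B = 2027-01-09 through 2027-01-11.

2026-11-28 through 2026-12-12, 2027-01-09 through 2027-01-11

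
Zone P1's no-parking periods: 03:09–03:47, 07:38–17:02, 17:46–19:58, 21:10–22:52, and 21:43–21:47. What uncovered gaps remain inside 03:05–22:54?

03:05–03:09, 03:47–07:38, 17:02–17:46, 19:58–21:10, 22:52–22:54

The merged coverage is 03:09–03:47, 07:38–17:02, 17:46–19:58, 21:10–22:52.
Complement within 03:05–22:54: 03:05–03:09, 03:47–07:38, 17:02–17:46, 19:58–21:10, 22:52–22:54.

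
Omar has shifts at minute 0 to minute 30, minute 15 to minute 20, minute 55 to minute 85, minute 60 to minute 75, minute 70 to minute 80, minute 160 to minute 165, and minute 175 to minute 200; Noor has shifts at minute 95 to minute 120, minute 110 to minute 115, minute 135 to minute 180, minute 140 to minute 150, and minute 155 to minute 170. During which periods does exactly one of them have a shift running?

Merge the first list: minute 0 to minute 30, minute 55 to minute 85, minute 160 to minute 165, minute 175 to minute 200.
Merge the second list: minute 95 to minute 120, minute 135 to minute 180.
Only in the first: minute 0 to minute 30, minute 55 to minute 85, minute 180 to minute 200.
Only in the second: minute 95 to minute 120, minute 135 to minute 160, minute 165 to minute 175.
Together these are the periods covered by exactly one.

minute 0 to minute 30, minute 55 to minute 85, minute 95 to minute 120, minute 135 to minute 160, minute 165 to minute 175, minute 180 to minute 200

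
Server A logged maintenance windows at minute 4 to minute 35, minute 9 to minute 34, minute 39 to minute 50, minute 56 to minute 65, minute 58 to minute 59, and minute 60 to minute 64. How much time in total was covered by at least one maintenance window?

Merged: minute 4 to minute 35, minute 39 to minute 50, minute 56 to minute 65.
Lengths: 31 minutes + 11 minutes + 9 minutes = 51 minutes.

51 minutes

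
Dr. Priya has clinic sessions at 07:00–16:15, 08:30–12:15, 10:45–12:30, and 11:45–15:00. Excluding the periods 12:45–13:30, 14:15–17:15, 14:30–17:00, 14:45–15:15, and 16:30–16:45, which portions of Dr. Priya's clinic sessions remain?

A, merged: 07:00–16:15.
B, merged: 12:45–13:30, 14:15–17:15.
07:00–16:15 minus B → 07:00–12:45, 13:30–14:15.

07:00–12:45, 13:30–14:15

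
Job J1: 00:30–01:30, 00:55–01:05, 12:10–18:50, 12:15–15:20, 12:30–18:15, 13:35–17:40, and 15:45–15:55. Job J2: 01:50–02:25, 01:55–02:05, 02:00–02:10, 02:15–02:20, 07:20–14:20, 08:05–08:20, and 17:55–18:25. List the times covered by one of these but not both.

A, merged: 00:30-01:30, 12:10-18:50.
B, merged: 01:50-02:25, 07:20-14:20, 17:55-18:25.
A but not B: 00:30-01:30, 14:20-17:55, 18:25-18:50.
B but not A: 01:50-02:25, 07:20-12:10.
Combining gives A △ B.

00:30-01:30, 01:50-02:25, 07:20-12:10, 14:20-17:55, 18:25-18:50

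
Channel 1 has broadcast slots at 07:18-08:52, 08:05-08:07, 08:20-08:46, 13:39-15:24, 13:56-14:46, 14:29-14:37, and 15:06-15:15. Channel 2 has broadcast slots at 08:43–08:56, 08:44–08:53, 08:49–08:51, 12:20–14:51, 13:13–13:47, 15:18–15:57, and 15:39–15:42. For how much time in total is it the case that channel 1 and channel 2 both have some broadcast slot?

First set merges to 07:18–08:52, 13:39–15:24.
Second set merges to 08:43–08:56, 12:20–14:51, 15:18–15:57.
A ∩ B = 08:43–08:52, 13:39–14:51, 15:18–15:24.
Total: 9 min + 1 h 12 min + 6 min = 1 h 27 min.

1 h 27 min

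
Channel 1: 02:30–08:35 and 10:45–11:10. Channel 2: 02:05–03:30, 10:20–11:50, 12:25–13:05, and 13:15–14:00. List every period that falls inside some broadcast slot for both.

02:30-03:30, 10:45-11:10

02:30-08:35 ∩ B → 02:30-03:30.
10:45-11:10 ∩ B → 10:45-11:10.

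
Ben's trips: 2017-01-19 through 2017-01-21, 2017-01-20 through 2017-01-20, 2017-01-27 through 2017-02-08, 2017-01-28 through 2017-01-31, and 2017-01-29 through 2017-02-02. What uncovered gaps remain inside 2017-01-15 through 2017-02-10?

2017-01-15 through 2017-01-18, 2017-01-22 through 2017-01-26, 2017-02-09 through 2017-02-10

Covered (merged): 2017-01-19 through 2017-01-21, 2017-01-27 through 2017-02-08.
Complement within 2017-01-15 through 2017-02-10: 2017-01-15 through 2017-01-18, 2017-01-22 through 2017-01-26, 2017-02-09 through 2017-02-10.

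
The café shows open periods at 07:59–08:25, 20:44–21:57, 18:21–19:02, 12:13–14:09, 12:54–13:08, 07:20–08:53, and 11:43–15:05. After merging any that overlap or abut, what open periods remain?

07:20–08:53, 11:43–15:05, 18:21–19:02, 20:44–21:57

Sort by start: 07:20–08:53, 07:59–08:25, 11:43–15:05, 12:13–14:09, 12:54–13:08, 18:21–19:02, 20:44–21:57.
07:59–08:25 overlaps/touches 07:20–08:53 → extend to 07:20–08:53.
11:43–15:05 is disjoint → start new block.
12:13–14:09 overlaps/touches 11:43–15:05 → extend to 11:43–15:05.
12:54–13:08 overlaps/touches 11:43–15:05 → extend to 11:43–15:05.
18:21–19:02 is disjoint → start new block.
20:44–21:57 is disjoint → start new block.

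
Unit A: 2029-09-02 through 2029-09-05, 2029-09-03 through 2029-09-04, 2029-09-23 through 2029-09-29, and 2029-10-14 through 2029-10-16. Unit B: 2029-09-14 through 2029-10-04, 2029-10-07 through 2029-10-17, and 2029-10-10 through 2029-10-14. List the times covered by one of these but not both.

2029-09-02 through 2029-09-05, 2029-09-14 through 2029-09-22, 2029-09-30 through 2029-10-04, 2029-10-07 through 2029-10-13, 2029-10-17 through 2029-10-17

Merge the first list: 2029-09-02 through 2029-09-05, 2029-09-23 through 2029-09-29, 2029-10-14 through 2029-10-16.
Merge the second list: 2029-09-14 through 2029-10-04, 2029-10-07 through 2029-10-17.
Only in the first: 2029-09-02 through 2029-09-05.
Only in the second: 2029-09-14 through 2029-09-22, 2029-09-30 through 2029-10-04, 2029-10-07 through 2029-10-13, 2029-10-17 through 2029-10-17.
Together these are the periods covered by exactly one.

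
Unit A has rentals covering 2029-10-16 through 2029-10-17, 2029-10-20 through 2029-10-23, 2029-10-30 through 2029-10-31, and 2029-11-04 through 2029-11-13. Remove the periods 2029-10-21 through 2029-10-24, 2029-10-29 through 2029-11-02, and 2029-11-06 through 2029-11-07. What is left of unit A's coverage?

2029-10-16 through 2029-10-17, 2029-10-20 through 2029-10-20, 2029-11-04 through 2029-11-05, 2029-11-08 through 2029-11-13

2029-10-16 through 2029-10-17: nothing removed.
2029-10-20 through 2029-10-23 \ B = 2029-10-20 through 2029-10-20.
2029-10-30 through 2029-10-31: entirely removed.
2029-11-04 through 2029-11-13 \ B = 2029-11-04 through 2029-11-05, 2029-11-08 through 2029-11-13.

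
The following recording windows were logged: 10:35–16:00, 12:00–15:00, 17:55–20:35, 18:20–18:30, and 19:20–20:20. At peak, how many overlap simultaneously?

At 12:00, 2 of the intervals are simultaneously active.
No point has more.

2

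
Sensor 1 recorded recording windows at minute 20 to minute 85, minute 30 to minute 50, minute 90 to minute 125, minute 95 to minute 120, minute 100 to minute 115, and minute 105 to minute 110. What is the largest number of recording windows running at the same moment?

Walk the sorted start/end points keeping a running depth.
The depth first hits 4 at minute 105.

4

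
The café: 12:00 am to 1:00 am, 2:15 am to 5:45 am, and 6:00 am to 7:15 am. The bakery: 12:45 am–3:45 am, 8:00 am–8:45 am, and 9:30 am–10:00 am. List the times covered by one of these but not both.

12:00 am–12:45 am, 1:00 am–2:15 am, 3:45 am–5:45 am, 6:00 am–7:15 am, 8:00 am–8:45 am, 9:30 am–10:00 am

A but not B: 12:00 am–12:45 am, 3:45 am–5:45 am, 6:00 am–7:15 am.
B but not A: 1:00 am–2:15 am, 8:00 am–8:45 am, 9:30 am–10:00 am.
Combining gives A △ B.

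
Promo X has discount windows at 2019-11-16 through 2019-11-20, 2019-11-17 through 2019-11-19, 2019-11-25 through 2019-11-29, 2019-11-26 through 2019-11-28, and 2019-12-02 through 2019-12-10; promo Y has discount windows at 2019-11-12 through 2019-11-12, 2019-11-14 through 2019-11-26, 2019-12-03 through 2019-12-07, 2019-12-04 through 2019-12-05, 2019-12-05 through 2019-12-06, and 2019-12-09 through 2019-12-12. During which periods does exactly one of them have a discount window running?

Merge the first list: 2019-11-16 through 2019-11-20, 2019-11-25 through 2019-11-29, 2019-12-02 through 2019-12-10.
Merge the second list: 2019-11-12 through 2019-11-12, 2019-11-14 through 2019-11-26, 2019-12-03 through 2019-12-07, 2019-12-09 through 2019-12-12.
A but not B: 2019-11-27 through 2019-11-29, 2019-12-02 through 2019-12-02, 2019-12-08 through 2019-12-08.
B but not A: 2019-11-12 through 2019-11-12, 2019-11-14 through 2019-11-15, 2019-11-21 through 2019-11-24, 2019-12-11 through 2019-12-12.
Combining gives A △ B.

2019-11-12 through 2019-11-12, 2019-11-14 through 2019-11-15, 2019-11-21 through 2019-11-24, 2019-11-27 through 2019-11-29, 2019-12-02 through 2019-12-02, 2019-12-08 through 2019-12-08, 2019-12-11 through 2019-12-12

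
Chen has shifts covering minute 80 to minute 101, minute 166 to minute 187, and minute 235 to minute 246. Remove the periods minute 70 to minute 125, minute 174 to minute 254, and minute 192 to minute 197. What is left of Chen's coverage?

minute 166 to minute 174

Second set merges to minute 70 to minute 125, minute 174 to minute 254.
minute 80 to minute 101 lies entirely inside B → drops out.
minute 166 to minute 187 with B removed leaves minute 166 to minute 174.
minute 235 to minute 246 lies entirely inside B → drops out.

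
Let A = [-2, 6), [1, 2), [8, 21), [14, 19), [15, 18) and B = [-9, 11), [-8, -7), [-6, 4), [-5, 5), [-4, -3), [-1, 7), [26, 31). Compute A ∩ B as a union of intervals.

A, merged: [-2, 6), [8, 21).
B, merged: [-9, 11), [26, 31).
[-2, 6) overlaps B on [-2, 6).
[8, 21) overlaps B on [8, 11).

[-2, 6) ∪ [8, 11)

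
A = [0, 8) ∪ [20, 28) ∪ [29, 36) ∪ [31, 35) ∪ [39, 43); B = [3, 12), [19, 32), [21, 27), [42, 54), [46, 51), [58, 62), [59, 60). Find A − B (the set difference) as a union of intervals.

Merge the first list: [0, 8), [20, 28), [29, 36), [39, 43).
Merge the second list: [3, 12), [19, 32), [42, 54), [58, 62).
[0, 8) with B removed leaves [0, 3).
[20, 28) lies entirely inside B → drops out.
[29, 36) with B removed leaves [32, 36).
[39, 43) with B removed leaves [39, 42).

[0, 3) ∪ [32, 36) ∪ [39, 42)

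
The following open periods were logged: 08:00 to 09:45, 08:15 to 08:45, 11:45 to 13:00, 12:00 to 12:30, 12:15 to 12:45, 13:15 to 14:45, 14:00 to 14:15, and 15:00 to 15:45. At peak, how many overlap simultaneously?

Sweep endpoints in order; track running count of active intervals.
Peak of 3 reached at 12:15.

3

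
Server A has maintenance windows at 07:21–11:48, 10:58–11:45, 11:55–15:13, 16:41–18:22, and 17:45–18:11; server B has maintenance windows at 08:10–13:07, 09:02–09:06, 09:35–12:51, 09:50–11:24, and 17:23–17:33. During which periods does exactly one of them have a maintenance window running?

Merge the first list: 07:21–11:48, 11:55–15:13, 16:41–18:22.
Merge the second list: 08:10–13:07, 17:23–17:33.
A but not B: 07:21–08:10, 13:07–15:13, 16:41–17:23, 17:33–18:22.
B but not A: 11:48–11:55.
Combining gives A △ B.

07:21–08:10, 11:48–11:55, 13:07–15:13, 16:41–17:23, 17:33–18:22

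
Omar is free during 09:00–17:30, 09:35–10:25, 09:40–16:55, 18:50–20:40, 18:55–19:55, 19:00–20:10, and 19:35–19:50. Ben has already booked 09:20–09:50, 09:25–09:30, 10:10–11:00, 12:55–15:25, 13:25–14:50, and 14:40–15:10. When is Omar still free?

A, merged: 09:00–17:30, 18:50–20:40.
B, merged: 09:20–09:50, 10:10–11:00, 12:55–15:25.
09:00–17:30 with B removed leaves 09:00–09:20, 09:50–10:10, 11:00–12:55, 15:25–17:30.
18:50–20:40 is untouched.

09:00–09:20, 09:50–10:10, 11:00–12:55, 15:25–17:30, 18:50–20:40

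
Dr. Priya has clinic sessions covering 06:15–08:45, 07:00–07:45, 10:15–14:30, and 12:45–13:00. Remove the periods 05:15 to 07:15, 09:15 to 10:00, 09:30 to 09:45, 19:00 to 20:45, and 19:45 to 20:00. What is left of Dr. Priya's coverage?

A, merged: 06:15–08:45, 10:15–14:30.
B, merged: 05:15–07:15, 09:15–10:00, 19:00–20:45.
06:15–08:45 \ B = 07:15–08:45.
10:15–14:30: nothing removed.

07:15–08:45, 10:15–14:30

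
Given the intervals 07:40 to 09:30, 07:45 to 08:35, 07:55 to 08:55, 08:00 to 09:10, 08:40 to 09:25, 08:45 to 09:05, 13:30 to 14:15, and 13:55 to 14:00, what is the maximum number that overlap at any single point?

At 08:45, 5 of the intervals are simultaneously active.
No point has more.

5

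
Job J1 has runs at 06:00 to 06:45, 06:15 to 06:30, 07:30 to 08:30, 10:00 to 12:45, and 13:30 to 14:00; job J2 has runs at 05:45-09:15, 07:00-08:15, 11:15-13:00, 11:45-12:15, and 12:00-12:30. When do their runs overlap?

Merge the first list: 06:00–06:45, 07:30–08:30, 10:00–12:45, 13:30–14:00.
Merge the second list: 05:45–09:15, 11:15–13:00.
06:00–06:45 overlaps B on 06:00–06:45.
07:30–08:30 overlaps B on 07:30–08:30.
10:00–12:45 overlaps B on 11:15–12:45.
13:30–14:00 falls entirely outside B.

06:00–06:45, 07:30–08:30, 11:15–12:45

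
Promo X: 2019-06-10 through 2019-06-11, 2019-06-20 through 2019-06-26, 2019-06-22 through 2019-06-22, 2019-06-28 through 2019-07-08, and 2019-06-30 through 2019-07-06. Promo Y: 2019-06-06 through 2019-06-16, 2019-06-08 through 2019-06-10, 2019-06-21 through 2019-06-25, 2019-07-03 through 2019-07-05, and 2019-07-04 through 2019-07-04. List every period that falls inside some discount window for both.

Merge the first list: 2019-06-10 through 2019-06-11, 2019-06-20 through 2019-06-26, 2019-06-28 through 2019-07-08.
Merge the second list: 2019-06-06 through 2019-06-16, 2019-06-21 through 2019-06-25, 2019-07-03 through 2019-07-05.
2019-06-10 through 2019-06-11 overlaps B on 2019-06-10 through 2019-06-11.
2019-06-20 through 2019-06-26 overlaps B on 2019-06-21 through 2019-06-25.
2019-06-28 through 2019-07-08 overlaps B on 2019-07-03 through 2019-07-05.

2019-06-10 through 2019-06-11, 2019-06-21 through 2019-06-25, 2019-07-03 through 2019-07-05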